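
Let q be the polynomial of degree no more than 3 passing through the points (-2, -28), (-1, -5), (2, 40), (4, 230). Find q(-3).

-85

Write q(n) = an^3 + bn^2 + cn + d. Substituting each data point gives a linear system:
  -8a + 4b - 2c + d = -28
  -a + b - c + d = -5
  8a + 4b + 2c + d = 40
  64a + 16b + 4c + d = 230
Solving the system yields a = 3, b = 1, c = 5, d = 2.
So q(n) = 3n^3 + n^2 + 5n + 2.
Then q(-3) = -85.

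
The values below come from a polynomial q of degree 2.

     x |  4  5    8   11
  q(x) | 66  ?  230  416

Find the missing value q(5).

The 3 known points determine the degree-2 polynomial uniquely.
Write q(x) = ax^2 + bx + c. Substituting each data point gives a linear system:
  16a + 4b + c = 66
  64a + 8b + c = 230
  121a + 11b + c = 416
Solving the system yields a = 3, b = 5, c = -2.
So q(x) = 3x² + 5x - 2.
Then q(5) = 98.

98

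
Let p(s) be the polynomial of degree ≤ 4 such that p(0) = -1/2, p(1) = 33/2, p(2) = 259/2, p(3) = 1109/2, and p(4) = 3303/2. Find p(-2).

Forward differences of the values at s = 0, 1, 2, 3, 4:
  p  : -1/2  33/2  259/2  1109/2  3303/2
  Δ  : 17  113  425  1097
  Δ^2: 96  312  672
  Δ^3: 216  360
  Δ^4: 144
The fourth differences are constant, confirming degree 4.
Interpolating (Newton forward form) and evaluating at s = -2 gives p(-2) = 219/2.

219/2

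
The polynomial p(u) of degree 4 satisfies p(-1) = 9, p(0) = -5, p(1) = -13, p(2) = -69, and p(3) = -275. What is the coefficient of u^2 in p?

5

Write p(u) = au^4 + bu^3 + cu^2 + du + e. Substituting each data point gives a linear system:
  a - b + c - d + e = 9
  e = -5
  a + b + c + d + e = -13
  16a + 8b + 4c + 2d + e = -69
  81a + 27b + 9c + 3d + e = -275
Solving the system yields a = -2, b = -5, c = 5, d = -6, e = -5.
So p(u) = -2u^4 - 5u^3 + 5u^2 - 6u - 5.
The coefficient of u^2 is 5.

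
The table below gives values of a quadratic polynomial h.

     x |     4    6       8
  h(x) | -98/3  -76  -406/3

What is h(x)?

h(x) = -2x^2 - (5/3)x + 6

Write h(x) = ax^2 + bx + c. Substituting each data point gives a linear system:
  16a + 4b + c = -98/3
  36a + 6b + c = -76
  64a + 8b + c = -406/3
Solving the system yields a = -2, b = -5/3, c = 6.
So h(x) = -2x^2 - (5/3)x + 6.
Check: h(8) = -406/3. ✓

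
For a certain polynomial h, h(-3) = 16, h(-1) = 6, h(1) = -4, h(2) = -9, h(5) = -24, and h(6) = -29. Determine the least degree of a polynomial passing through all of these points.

Divided differences on the nodes -3, -1, 1, 2, 5, 6:
  order 0: 16  6  -4  -9  -24  -29
  order 1: -5  -5  -5  -5  -5
  order 2: 0  0  0  0
  order 3: 0  0  0
  order 4: 0  0
  order 5: 0
The order-1 divided differences are all -5 (nonzero) and every higher order vanishes, so the data lies on a polynomial of degree exactly 1.

1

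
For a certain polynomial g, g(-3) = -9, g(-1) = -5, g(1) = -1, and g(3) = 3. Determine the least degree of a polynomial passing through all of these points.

1

Forward differences of the values at x = -3, -1, 1, 3:
  g  : -9  -5  -1  3
  Δ  : 4  4  4
  Δ^2: 0  0
  Δ^3: 0
The first differences are constant (4) and nonzero, while all higher differences vanish, so the minimal degree is 1.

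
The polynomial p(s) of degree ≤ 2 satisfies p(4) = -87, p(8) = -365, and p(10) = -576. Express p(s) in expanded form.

p(s) = -6s^2 + (5/2)s - 1

Using the Lagrange interpolation formula with nodes 4, 8, 10:
  L_0(s) = (s - 8)(s - 10) / 24
  L_1(s) = (s - 4)(s - 10) / -8
  L_2(s) = (s - 4)(s - 8) / 12
Then p(s) = -87·L_0(s) - 365·L_1(s) - 576·L_2(s).
Expanding and collecting terms gives p(s) = -6s^2 + (5/2)s - 1.
Check: p(8) = -365. ✓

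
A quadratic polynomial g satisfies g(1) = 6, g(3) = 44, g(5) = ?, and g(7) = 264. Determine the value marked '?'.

130

The 3 known points determine the degree-2 polynomial uniquely.
Write g(x) = ax^2 + bx + c. Substituting each data point gives a linear system:
  a + b + c = 6
  9a + 3b + c = 44
  49a + 7b + c = 264
Solving the system yields a = 6, b = -5, c = 5.
So g(x) = 6x² - 5x + 5.
Then g(5) = 130.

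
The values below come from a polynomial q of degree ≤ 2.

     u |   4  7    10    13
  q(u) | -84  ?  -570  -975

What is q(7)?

-273

The 3 known points determine the degree-2 polynomial uniquely.
Write q(u) = au^2 + bu + c. Substituting each data point gives a linear system:
  16a + 4b + c = -84
  100a + 10b + c = -570
  169a + 13b + c = -975
Solving the system yields a = -6, b = 3, c = 0.
So q(u) = -6u^2 + 3u.
Then q(7) = -273.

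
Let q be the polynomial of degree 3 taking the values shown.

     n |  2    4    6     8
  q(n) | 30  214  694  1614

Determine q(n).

Write q(n) = an^3 + bn^2 + cn + d. Substituting each data point gives a linear system:
  8a + 4b + 2c + d = 30
  64a + 16b + 4c + d = 214
  216a + 36b + 6c + d = 694
  512a + 64b + 8c + d = 1614
Solving the system yields a = 3, b = 1, c = 2, d = -2.
So q(n) = 3n^3 + n^2 + 2n - 2.
Check: q(6) = 694. ✓

q(n) = 3n^3 + n^2 + 2n - 2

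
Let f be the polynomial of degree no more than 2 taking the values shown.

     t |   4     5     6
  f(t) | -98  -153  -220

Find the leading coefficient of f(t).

-6

Write f(t) = at^2 + bt + c. Substituting each data point gives a linear system:
  16a + 4b + c = -98
  25a + 5b + c = -153
  36a + 6b + c = -220
Solving the system yields a = -6, b = -1, c = 2.
So f(t) = -6t² - t + 2.
The leading coefficient is -6.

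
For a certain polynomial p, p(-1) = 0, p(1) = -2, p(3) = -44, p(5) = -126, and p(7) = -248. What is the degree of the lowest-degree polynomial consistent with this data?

2

Forward differences of the values at u = -1, 1, 3, 5, 7:
  p  : 0  -2  -44  -126  -248
  Δ  : -2  -42  -82  -122
  Δ^2: -40  -40  -40
  Δ^3: 0  0
  Δ^4: 0
The second differences are constant (-40) and nonzero, while all higher differences vanish, so the minimal degree is 2.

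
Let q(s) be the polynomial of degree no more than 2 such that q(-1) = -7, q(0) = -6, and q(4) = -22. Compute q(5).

Write q(s) = as^2 + bs + c. Substituting each data point gives a linear system:
  a - b + c = -7
  c = -6
  16a + 4b + c = -22
Solving the system yields a = -1, b = 0, c = -6.
So q(s) = -s^2 - 6.
Then q(5) = -31.

-31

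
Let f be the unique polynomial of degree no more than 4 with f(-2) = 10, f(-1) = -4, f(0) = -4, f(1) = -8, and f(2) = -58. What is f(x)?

Write f(x) = ax^4 + bx^3 + cx^2 + dx + e. Substituting each data point gives a linear system:
  16a - 8b + 4c - 2d + e = 10
  a - b + c - d + e = -4
  e = -4
  a + b + c + d + e = -8
  16a + 8b + 4c + 2d + e = -58
Solving the system yields a = -1, b = -5, c = -1, d = 3, e = -4.
So f(x) = -x^4 - 5x^3 - x^2 + 3x - 4.
Check: f(-2) = 10. ✓

f(x) = -x^4 - 5x^3 - x^2 + 3x - 4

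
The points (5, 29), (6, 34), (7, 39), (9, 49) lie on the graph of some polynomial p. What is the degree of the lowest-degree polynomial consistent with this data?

1

Divided differences on the nodes 5, 6, 7, 9:
  order 0: 29  34  39  49
  order 1: 5  5  5
  order 2: 0  0
  order 3: 0
The order-1 divided differences are all 5 (nonzero) and every higher order vanishes, so the data lies on a polynomial of degree exactly 1.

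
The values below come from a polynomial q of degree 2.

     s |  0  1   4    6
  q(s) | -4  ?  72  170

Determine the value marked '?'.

0

The 3 known points determine the degree-2 polynomial uniquely.
Write q(s) = as^2 + bs + c. Substituting each data point gives a linear system:
  c = -4
  16a + 4b + c = 72
  36a + 6b + c = 170
Solving the system yields a = 5, b = -1, c = -4.
So q(s) = 5s² - s - 4.
Then q(1) = 0.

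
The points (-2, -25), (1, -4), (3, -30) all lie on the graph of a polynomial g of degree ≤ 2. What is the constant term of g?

-3

Write g(x) = ax^2 + bx + c. Substituting each data point gives a linear system:
  4a - 2b + c = -25
  a + b + c = -4
  9a + 3b + c = -30
Solving the system yields a = -4, b = 3, c = -3.
So g(x) = -4x² + 3x - 3.
The constant term is -3.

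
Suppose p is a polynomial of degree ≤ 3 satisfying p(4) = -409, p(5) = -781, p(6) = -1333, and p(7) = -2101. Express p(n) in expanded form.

p(n) = -6n^3 - 6n - 1

Using the Lagrange interpolation formula with nodes 4, 5, 6, 7:
  L_0(n) = (n - 5)(n - 6)(n - 7) / -6
  L_1(n) = (n - 4)(n - 6)(n - 7) / 2
  L_2(n) = (n - 4)(n - 5)(n - 7) / -2
  L_3(n) = (n - 4)(n - 5)(n - 6) / 6
Then p(n) = -409·L_0(n) - 781·L_1(n) - 1333·L_2(n) - 2101·L_3(n).
Expanding and collecting terms gives p(n) = -6n³ - 6n - 1.
Check: p(7) = -2101. ✓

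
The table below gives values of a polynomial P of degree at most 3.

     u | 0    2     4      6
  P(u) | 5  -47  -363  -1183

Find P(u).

P(u) = -5u^3 - 3u^2 + 5

Using the Lagrange interpolation formula with nodes 0, 2, 4, 6:
  L_0(u) = (u - 2)(u - 4)(u - 6) / -48
  L_1(u) = u(u - 4)(u - 6) / 16
  L_2(u) = u(u - 2)(u - 6) / -16
  L_3(u) = u(u - 2)(u - 4) / 48
Then P(u) = 5·L_0(u) - 47·L_1(u) - 363·L_2(u) - 1183·L_3(u).
Expanding and collecting terms gives P(u) = -5u^3 - 3u^2 + 5.
Check: P(0) = 5. ✓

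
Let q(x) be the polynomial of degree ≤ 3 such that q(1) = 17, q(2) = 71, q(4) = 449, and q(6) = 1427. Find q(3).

203

Write q(x) = ax^3 + bx^2 + cx + d. Substituting each data point gives a linear system:
  a + b + c + d = 17
  8a + 4b + 2c + d = 71
  64a + 16b + 4c + d = 449
  216a + 36b + 6c + d = 1427
Solving the system yields a = 6, b = 3, c = 3, d = 5.
So q(x) = 6x^3 + 3x^2 + 3x + 5.
Then q(3) = 203.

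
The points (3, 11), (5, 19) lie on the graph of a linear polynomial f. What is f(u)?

Using the Lagrange interpolation formula with nodes 3, 5:
  L_0(u) = (u - 5) / -2
  L_1(u) = (u - 3) / 2
Then f(u) = 11·L_0(u) + 19·L_1(u).
Expanding and collecting terms gives f(u) = 4u - 1.
Check: f(5) = 19. ✓

f(u) = 4u - 1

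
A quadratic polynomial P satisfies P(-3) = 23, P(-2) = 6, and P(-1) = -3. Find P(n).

Using the Lagrange interpolation formula with nodes -3, -2, -1:
  L_0(n) = (n + 2)(n + 1) / 2
  L_1(n) = (n + 3)(n + 1) / -1
  L_2(n) = (n + 3)(n + 2) / 2
Then P(n) = 23·L_0(n) + 6·L_1(n) - 3·L_2(n).
Expanding and collecting terms gives P(n) = 4n^2 + 3n - 4.
Check: P(-1) = -3. ✓

P(n) = 4n^2 + 3n - 4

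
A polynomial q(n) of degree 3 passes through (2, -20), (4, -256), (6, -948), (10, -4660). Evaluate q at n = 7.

-1540

Write q(n) = an^3 + bn^2 + cn + d. Substituting each data point gives a linear system:
  8a + 4b + 2c + d = -20
  64a + 16b + 4c + d = -256
  216a + 36b + 6c + d = -948
  1000a + 100b + 10c + d = -4660
Solving the system yields a = -5, b = 3, c = 4, d = 0.
So q(n) = -5n^3 + 3n^2 + 4n.
Then q(7) = -1540.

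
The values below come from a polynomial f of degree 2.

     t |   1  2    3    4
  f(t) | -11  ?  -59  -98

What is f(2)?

-30

On equispaced nodes a degree-2 polynomial has vanishing third forward difference, so
  - f(1) + 3·f(2) - 3·f(3) + f(4) = 0.
Substituting the known values and solving for f(2):
  3·f(2) = -90
  f(2) = -30.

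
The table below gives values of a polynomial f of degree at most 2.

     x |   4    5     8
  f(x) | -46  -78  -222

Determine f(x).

Using the Lagrange interpolation formula with nodes 4, 5, 8:
  L_0(x) = (x - 5)(x - 8) / 4
  L_1(x) = (x - 4)(x - 8) / -3
  L_2(x) = (x - 4)(x - 5) / 12
Then f(x) = -46·L_0(x) - 78·L_1(x) - 222·L_2(x).
Expanding and collecting terms gives f(x) = -4x^2 + 4x + 2.
Check: f(5) = -78. ✓

f(x) = -4x^2 + 4x + 2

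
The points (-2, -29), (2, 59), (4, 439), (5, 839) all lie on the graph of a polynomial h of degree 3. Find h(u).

h(u) = 6u^3 + 4u^2 - 2u - 1

Using the Lagrange interpolation formula with nodes -2, 2, 4, 5:
  L_0(u) = (u - 2)(u - 4)(u - 5) / -168
  L_1(u) = (u + 2)(u - 4)(u - 5) / 24
  L_2(u) = (u + 2)(u - 2)(u - 5) / -12
  L_3(u) = (u + 2)(u - 2)(u - 4) / 21
Then h(u) = -29·L_0(u) + 59·L_1(u) + 439·L_2(u) + 839·L_3(u).
Expanding and collecting terms gives h(u) = 6u^3 + 4u^2 - 2u - 1.
Check: h(5) = 839. ✓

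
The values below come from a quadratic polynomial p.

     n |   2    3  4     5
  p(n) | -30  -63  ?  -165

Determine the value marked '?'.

-108

On equispaced nodes a degree-2 polynomial has vanishing third forward difference, so
  - p(2) + 3·p(3) - 3·p(4) + p(5) = 0.
Substituting the known values and solving for p(4):
  -3·p(4) = 324
  p(4) = -108.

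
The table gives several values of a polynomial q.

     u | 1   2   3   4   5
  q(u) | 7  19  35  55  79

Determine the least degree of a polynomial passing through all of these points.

2

Forward differences of the values at u = 1, 2, 3, 4, 5:
  q  : 7  19  35  55  79
  Δ  : 12  16  20  24
  Δ^2: 4  4  4
  Δ^3: 0  0
  Δ^4: 0
The second differences are constant (4) and nonzero, while all higher differences vanish, so the minimal degree is 2.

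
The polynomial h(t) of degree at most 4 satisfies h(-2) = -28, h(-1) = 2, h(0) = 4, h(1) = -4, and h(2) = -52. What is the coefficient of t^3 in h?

-1

Write h(t) = at^4 + bt^3 + ct^2 + dt + e. Substituting each data point gives a linear system:
  16a - 8b + 4c - 2d + e = -28
  a - b + c - d + e = 2
  e = 4
  a + b + c + d + e = -4
  16a + 8b + 4c + 2d + e = -52
Solving the system yields a = -2, b = -1, c = -3, d = -2, e = 4.
So h(t) = -2t^4 - t^3 - 3t^2 - 2t + 4.
The coefficient of t^3 is -1.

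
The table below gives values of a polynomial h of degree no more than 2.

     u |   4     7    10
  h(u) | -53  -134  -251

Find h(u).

h(u) = -2u^2 - 5u - 1

Write h(u) = au^2 + bu + c. Substituting each data point gives a linear system:
  16a + 4b + c = -53
  49a + 7b + c = -134
  100a + 10b + c = -251
Solving the system yields a = -2, b = -5, c = -1.
So h(u) = -2u^2 - 5u - 1.
Check: h(7) = -134. ✓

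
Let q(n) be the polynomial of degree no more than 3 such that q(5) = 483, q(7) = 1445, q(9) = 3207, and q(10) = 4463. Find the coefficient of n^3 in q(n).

Write q(n) = an^3 + bn^2 + cn + d. Substituting each data point gives a linear system:
  125a + 25b + 5c + d = 483
  343a + 49b + 7c + d = 1445
  729a + 81b + 9c + d = 3207
  1000a + 100b + 10c + d = 4463
Solving the system yields a = 5, b = -5, c = -4, d = 3.
So q(n) = 5n^3 - 5n^2 - 4n + 3.
The leading coefficient is 5.

5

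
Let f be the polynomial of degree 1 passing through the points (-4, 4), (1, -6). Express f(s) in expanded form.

f(s) = -2s - 4

Using the Lagrange interpolation formula with nodes -4, 1:
  L_0(s) = (s - 1) / -5
  L_1(s) = (s + 4) / 5
Then f(s) = 4·L_0(s) - 6·L_1(s).
Expanding and collecting terms gives f(s) = -2s - 4.
Check: f(1) = -6. ✓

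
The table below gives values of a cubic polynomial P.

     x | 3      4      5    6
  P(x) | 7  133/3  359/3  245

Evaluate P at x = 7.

1297/3

Using the Lagrange interpolation formula with nodes 3, 4, 5, 6:
  L_0(x) = (x - 4)(x - 5)(x - 6) / -6
  L_1(x) = (x - 3)(x - 5)(x - 6) / 2
  L_2(x) = (x - 3)(x - 4)(x - 6) / -2
  L_3(x) = (x - 3)(x - 4)(x - 5) / 6
Then P(x) = 7·L_0(x) + 133/3·L_1(x) + 359/3·L_2(x) + 245·L_3(x).
Expanding and collecting terms gives P(x) = 2x^3 - 5x^2 - (5/3)x + 3.
Evaluating at x = 7: P(7) = 1297/3.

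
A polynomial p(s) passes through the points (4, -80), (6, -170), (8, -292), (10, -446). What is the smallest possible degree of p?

Forward differences of the values at s = 4, 6, 8, 10:
  p  : -80  -170  -292  -446
  Δ  : -90  -122  -154
  Δ^2: -32  -32
  Δ^3: 0
The second differences are constant (-32) and nonzero, while all higher differences vanish, so the minimal degree is 2.

2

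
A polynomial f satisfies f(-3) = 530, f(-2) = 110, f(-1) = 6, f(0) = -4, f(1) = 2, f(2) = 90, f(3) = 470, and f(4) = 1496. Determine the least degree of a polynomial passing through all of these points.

Forward differences of the values at t = -3, -2, -1, 0, 1, 2, 3, 4:
  f  : 530  110  6  -4  2  90  470  1496
  Δ  : -420  -104  -10  6  88  380  1026
  Δ^2: 316  94  16  82  292  646
  Δ^3: -222  -78  66  210  354
  Δ^4: 144  144  144  144
  Δ^5: 0  0  0
  Δ^6: 0  0
  Δ^7: 0
The fourth differences are constant (144) and nonzero, while all higher differences vanish, so the minimal degree is 4.

4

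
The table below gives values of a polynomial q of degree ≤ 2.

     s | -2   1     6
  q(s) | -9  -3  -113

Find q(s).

Write q(s) = as^2 + bs + c. Substituting each data point gives a linear system:
  4a - 2b + c = -9
  a + b + c = -3
  36a + 6b + c = -113
Solving the system yields a = -3, b = -1, c = 1.
So q(s) = -3s² - s + 1.
Check: q(1) = -3. ✓

q(s) = -3s^2 - s + 1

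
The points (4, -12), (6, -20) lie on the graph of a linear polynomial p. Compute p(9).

-32

Write p(s) = as + b. Substituting each data point gives a linear system:
  4a + b = -12
  6a + b = -20
Solving the system yields a = -4, b = 4.
So p(s) = -4s + 4.
Then p(9) = -32.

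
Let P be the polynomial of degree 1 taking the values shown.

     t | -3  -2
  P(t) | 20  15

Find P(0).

Using the Lagrange interpolation formula with nodes -3, -2:
  L_0(t) = (t + 2) / -1
  L_1(t) = (t + 3) / 1
Then P(t) = 20·L_0(t) + 15·L_1(t).
Expanding and collecting terms gives P(t) = -5t + 5.
Evaluating at t = 0: P(0) = 5.

5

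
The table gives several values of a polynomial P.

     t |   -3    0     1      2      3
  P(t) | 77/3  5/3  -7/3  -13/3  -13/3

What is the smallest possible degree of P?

2

Divided differences on the nodes -3, 0, 1, 2, 3:
  order 0: 77/3  5/3  -7/3  -13/3  -13/3
  order 1: -8  -4  -2  0
  order 2: 1  1  1
  order 3: 0  0
  order 4: 0
The order-2 divided differences are all 1 (nonzero) and every higher order vanishes, so the data lies on a polynomial of degree exactly 2.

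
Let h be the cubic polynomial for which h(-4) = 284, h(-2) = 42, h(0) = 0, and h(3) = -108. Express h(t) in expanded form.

Write h(t) = at^3 + bt^2 + ct + d. Substituting each data point gives a linear system:
  -64a + 16b - 4c + d = 284
  -8a + 4b - 2c + d = 42
  d = 0
  27a + 9b + 3c + d = -108
Solving the system yields a = -4, b = 1, c = -3, d = 0.
So h(t) = -4t³ + t² - 3t.
Check: h(-4) = 284. ✓

h(t) = -4t^3 + t^2 - 3t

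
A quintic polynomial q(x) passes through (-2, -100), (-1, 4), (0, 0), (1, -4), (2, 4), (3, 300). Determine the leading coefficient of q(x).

Write q(x) = ax^5 + bx^4 + cx^3 + dx^2 + ex + k. Substituting each data point gives a linear system:
  -32a + 16b - 8c + 4d - 2e + k = -100
  -a + b - c + d - e + k = 4
  k = 0
  a + b + c + d + e + k = -4
  32a + 16b + 8c + 4d + 2e + k = 4
  243a + 81b + 27c + 9d + 3e + k = 300
Solving the system yields a = 3, b = -4, c = -5, d = 4, e = -2, k = 0.
So q(x) = 3x⁵ - 4x⁴ - 5x³ + 4x² - 2x.
The leading coefficient is 3.

3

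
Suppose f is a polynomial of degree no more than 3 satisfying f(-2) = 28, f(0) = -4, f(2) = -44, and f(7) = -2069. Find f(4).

-380

Using the Lagrange interpolation formula with nodes -2, 0, 2, 7:
  L_0(s) = s(s - 2)(s - 7) / -72
  L_1(s) = (s + 2)(s - 2)(s - 7) / 28
  L_2(s) = (s + 2)s(s - 7) / -40
  L_3(s) = (s + 2)s(s - 2) / 315
Then f(s) = 28·L_0(s) - 4·L_1(s) - 44·L_2(s) - 2069·L_3(s).
Expanding and collecting terms gives f(s) = -6s^3 - s^2 + 6s - 4.
Evaluating at s = 4: f(4) = -380.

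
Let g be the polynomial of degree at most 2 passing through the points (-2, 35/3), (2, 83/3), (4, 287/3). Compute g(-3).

Write g(x) = ax^2 + bx + c. Substituting each data point gives a linear system:
  4a - 2b + c = 35/3
  4a + 2b + c = 83/3
  16a + 4b + c = 287/3
Solving the system yields a = 5, b = 4, c = -1/3.
So g(x) = 5x^2 + 4x - 1/3.
Then g(-3) = 98/3.

98/3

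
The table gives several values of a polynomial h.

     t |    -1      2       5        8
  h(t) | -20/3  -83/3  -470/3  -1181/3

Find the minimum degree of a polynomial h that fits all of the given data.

Forward differences of the values at t = -1, 2, 5, 8:
  h  : -20/3  -83/3  -470/3  -1181/3
  Δ  : -21  -129  -237
  Δ^2: -108  -108
  Δ^3: 0
The second differences are constant (-108) and nonzero, while all higher differences vanish, so the minimal degree is 2.

2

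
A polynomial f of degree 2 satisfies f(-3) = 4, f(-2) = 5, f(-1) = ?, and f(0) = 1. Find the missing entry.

The 3 known points determine the degree-2 polynomial uniquely.
Write f(x) = ax^2 + bx + c. Substituting each data point gives a linear system:
  9a - 3b + c = 4
  4a - 2b + c = 5
  c = 1
Solving the system yields a = -1, b = -4, c = 1.
So f(x) = -x² - 4x + 1.
Then f(-1) = 4.

4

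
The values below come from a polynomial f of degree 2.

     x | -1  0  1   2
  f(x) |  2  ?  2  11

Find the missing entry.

-1

The 3 known points determine the degree-2 polynomial uniquely.
Write f(x) = ax^2 + bx + c. Substituting each data point gives a linear system:
  a - b + c = 2
  a + b + c = 2
  4a + 2b + c = 11
Solving the system yields a = 3, b = 0, c = -1.
So f(x) = 3x² - 1.
Then f(0) = -1.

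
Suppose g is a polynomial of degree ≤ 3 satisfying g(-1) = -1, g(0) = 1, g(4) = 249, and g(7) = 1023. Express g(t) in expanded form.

g(t) = 2t^3 + 6t^2 + 6t + 1

Using the Lagrange interpolation formula with nodes -1, 0, 4, 7:
  L_0(t) = t(t - 4)(t - 7) / -40
  L_1(t) = (t + 1)(t - 4)(t - 7) / 28
  L_2(t) = (t + 1)t(t - 7) / -60
  L_3(t) = (t + 1)t(t - 4) / 168
Then g(t) = -1·L_0(t) + 1·L_1(t) + 249·L_2(t) + 1023·L_3(t).
Expanding and collecting terms gives g(t) = 2t^3 + 6t^2 + 6t + 1.
Check: g(-1) = -1. ✓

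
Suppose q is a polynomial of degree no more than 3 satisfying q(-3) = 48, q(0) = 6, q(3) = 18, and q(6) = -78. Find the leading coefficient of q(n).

-1

Write q(n) = an^3 + bn^2 + cn + d. Substituting each data point gives a linear system:
  -27a + 9b - 3c + d = 48
  d = 6
  27a + 9b + 3c + d = 18
  216a + 36b + 6c + d = -78
Solving the system yields a = -1, b = 3, c = 4, d = 6.
So q(n) = -n^3 + 3n^2 + 4n + 6.
The leading coefficient is -1.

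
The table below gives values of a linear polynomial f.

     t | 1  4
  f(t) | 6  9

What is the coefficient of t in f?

1

Write f(t) = at + b. Substituting each data point gives a linear system:
  a + b = 6
  4a + b = 9
Solving the system yields a = 1, b = 5.
So f(t) = t + 5.
The leading coefficient is 1.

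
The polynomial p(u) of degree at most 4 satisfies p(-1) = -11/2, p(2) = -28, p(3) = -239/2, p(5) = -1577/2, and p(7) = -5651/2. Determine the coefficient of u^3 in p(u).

-1

Write p(u) = au^4 + bu^3 + cu^2 + du + e. Substituting each data point gives a linear system:
  a - b + c - d + e = -11/2
  16a + 8b + 4c + 2d + e = -28
  81a + 27b + 9c + 3d + e = -239/2
  625a + 125b + 25c + 5d + e = -1577/2
  2401a + 343b + 49c + 7d + e = -5651/2
Solving the system yields a = -1, b = -1, c = -2, d = 5/2, e = -1.
So p(u) = -u⁴ - u³ - 2u² + (5/2)u - 1.
The coefficient of u^3 is -1.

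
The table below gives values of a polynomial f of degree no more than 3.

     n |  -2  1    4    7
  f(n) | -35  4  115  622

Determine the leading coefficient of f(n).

2

Write f(n) = an^3 + bn^2 + cn + d. Substituting each data point gives a linear system:
  -8a + 4b - 2c + d = -35
  a + b + c + d = 4
  64a + 16b + 4c + d = 115
  343a + 49b + 7c + d = 622
Solving the system yields a = 2, b = -2, c = 5, d = -1.
So f(n) = 2n^3 - 2n^2 + 5n - 1.
The leading coefficient is 2.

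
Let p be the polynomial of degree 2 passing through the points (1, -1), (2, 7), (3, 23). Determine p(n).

Write p(n) = an^2 + bn + c. Substituting each data point gives a linear system:
  a + b + c = -1
  4a + 2b + c = 7
  9a + 3b + c = 23
Solving the system yields a = 4, b = -4, c = -1.
So p(n) = 4n^2 - 4n - 1.
Check: p(3) = 23. ✓

p(n) = 4n^2 - 4n - 1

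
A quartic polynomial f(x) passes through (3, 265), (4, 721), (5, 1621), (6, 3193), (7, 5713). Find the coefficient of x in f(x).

4

Write f(x) = ax^4 + bx^3 + cx^2 + dx + e. Substituting each data point gives a linear system:
  81a + 27b + 9c + 3d + e = 265
  256a + 64b + 16c + 4d + e = 721
  625a + 125b + 25c + 5d + e = 1621
  1296a + 216b + 36c + 6d + e = 3193
  2401a + 343b + 49c + 7d + e = 5713
Solving the system yields a = 2, b = 2, c = 4, d = 4, e = 1.
So f(x) = 2x^4 + 2x^3 + 4x^2 + 4x + 1.
The coefficient of x is 4.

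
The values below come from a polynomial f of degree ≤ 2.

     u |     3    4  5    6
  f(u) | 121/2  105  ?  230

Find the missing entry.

On equispaced nodes a degree-2 polynomial has vanishing third forward difference, so
  - f(3) + 3·f(4) - 3·f(5) + f(6) = 0.
Substituting the known values and solving for f(5):
  -3·f(5) = -969/2
  f(5) = 323/2.

323/2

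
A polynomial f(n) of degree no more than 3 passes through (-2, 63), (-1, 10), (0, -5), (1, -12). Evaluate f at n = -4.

403

Forward differences of the values at n = -2, -1, 0, 1:
  f  : 63  10  -5  -12
  Δ  : -53  -15  -7
  Δ^2: 38  8
  Δ^3: -30
The third differences are constant, confirming degree 3.
Interpolating (Newton forward form) and evaluating at n = -4 gives f(-4) = 403.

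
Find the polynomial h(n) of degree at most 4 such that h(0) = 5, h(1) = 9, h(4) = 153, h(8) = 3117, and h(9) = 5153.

Write h(n) = an^4 + bn^3 + cn^2 + dn + e. Substituting each data point gives a linear system:
  e = 5
  a + b + c + d + e = 9
  256a + 64b + 16c + 4d + e = 153
  4096a + 512b + 64c + 8d + e = 3117
  6561a + 729b + 81c + 9d + e = 5153
Solving the system yields a = 1, b = -2, c = 0, d = 5, e = 5.
So h(n) = n⁴ - 2n³ + 5n + 5.
Check: h(4) = 153. ✓

h(n) = n^4 - 2n^3 + 5n + 5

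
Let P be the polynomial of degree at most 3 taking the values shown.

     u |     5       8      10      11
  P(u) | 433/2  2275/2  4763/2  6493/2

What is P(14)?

14059/2

Write P(u) = au^3 + bu^2 + cu + d. Substituting each data point gives a linear system:
  125a + 25b + 5c + d = 433/2
  512a + 64b + 8c + d = 2275/2
  1000a + 100b + 10c + d = 4763/2
  1331a + 121b + 11c + d = 6493/2
Solving the system yields a = 3, b = -6, c = -2, d = 3/2.
So P(u) = 3u^3 - 6u^2 - 2u + 3/2.
Then P(14) = 14059/2.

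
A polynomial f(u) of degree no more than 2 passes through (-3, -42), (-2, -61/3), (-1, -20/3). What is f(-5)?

-328/3

Forward differences of the values at u = -3, -2, -1:
  f  : -42  -61/3  -20/3
  Δ  : 65/3  41/3
  Δ^2: -8
The second differences are constant, confirming degree 2.
Interpolating (Newton forward form) and evaluating at u = -5 gives f(-5) = -328/3.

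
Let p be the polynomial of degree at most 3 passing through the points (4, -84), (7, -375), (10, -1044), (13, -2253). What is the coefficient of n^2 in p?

0

Write p(n) = an^3 + bn^2 + cn + d. Substituting each data point gives a linear system:
  64a + 16b + 4c + d = -84
  343a + 49b + 7c + d = -375
  1000a + 100b + 10c + d = -1044
  2197a + 169b + 13c + d = -2253
Solving the system yields a = -1, b = 0, c = -4, d = -4.
So p(n) = -n^3 - 4n - 4.
The coefficient of n^2 is 0.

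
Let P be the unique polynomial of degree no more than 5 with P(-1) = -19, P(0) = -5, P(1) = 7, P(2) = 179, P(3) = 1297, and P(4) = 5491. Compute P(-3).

-1901

Using the Lagrange interpolation formula with nodes -1, 0, 1, 2, 3, 4:
  L_0(n) = n(n - 1)(n - 2)(n - 3)(n - 4) / -120
  L_1(n) = (n + 1)(n - 1)(n - 2)(n - 3)(n - 4) / 24
  L_2(n) = (n + 1)n(n - 2)(n - 3)(n - 4) / -12
  L_3(n) = (n + 1)n(n - 1)(n - 3)(n - 4) / 12
  L_4(n) = (n + 1)n(n - 1)(n - 2)(n - 4) / -24
  L_5(n) = (n + 1)n(n - 1)(n - 2)(n - 3) / 120
Then P(n) = -19·L_0(n) - 5·L_1(n) + 7·L_2(n) + 179·L_3(n) + 1297·L_4(n) + 5491·L_5(n).
Expanding and collecting terms gives P(n) = 6n⁵ - 4n⁴ + 5n³ + 3n² + 2n - 5.
Evaluating at n = -3: P(-3) = -1901.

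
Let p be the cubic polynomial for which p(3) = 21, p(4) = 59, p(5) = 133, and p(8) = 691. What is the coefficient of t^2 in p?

-6

Write p(t) = at^3 + bt^2 + ct + d. Substituting each data point gives a linear system:
  27a + 9b + 3c + d = 21
  64a + 16b + 4c + d = 59
  125a + 25b + 5c + d = 133
  512a + 64b + 8c + d = 691
Solving the system yields a = 2, b = -6, c = 6, d = 3.
So p(t) = 2t³ - 6t² + 6t + 3.
The coefficient of t^2 is -6.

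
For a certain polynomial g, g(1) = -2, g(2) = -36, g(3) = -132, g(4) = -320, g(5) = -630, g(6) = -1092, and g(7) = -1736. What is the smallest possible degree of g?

Forward differences of the values at u = 1, 2, 3, 4, 5, 6, 7:
  g  : -2  -36  -132  -320  -630  -1092  -1736
  Δ  : -34  -96  -188  -310  -462  -644
  Δ^2: -62  -92  -122  -152  -182
  Δ^3: -30  -30  -30  -30
  Δ^4: 0  0  0
  Δ^5: 0  0
  Δ^6: 0
The third differences are constant (-30) and nonzero, while all higher differences vanish, so the minimal degree is 3.

3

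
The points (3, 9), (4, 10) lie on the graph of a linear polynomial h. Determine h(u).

Write h(u) = au + b. Substituting each data point gives a linear system:
  3a + b = 9
  4a + b = 10
Solving the system yields a = 1, b = 6.
So h(u) = u + 6.
Check: h(4) = 10. ✓

h(u) = u + 6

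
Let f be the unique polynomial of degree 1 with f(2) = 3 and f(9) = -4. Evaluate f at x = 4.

Using the Lagrange interpolation formula with nodes 2, 9:
  L_0(x) = (x - 9) / -7
  L_1(x) = (x - 2) / 7
Then f(x) = 3·L_0(x) - 4·L_1(x).
Expanding and collecting terms gives f(x) = -x + 5.
Evaluating at x = 4: f(4) = 1.

1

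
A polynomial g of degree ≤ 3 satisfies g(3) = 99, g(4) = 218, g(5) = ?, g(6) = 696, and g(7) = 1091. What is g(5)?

411

The 4 known points determine the degree-3 polynomial uniquely.
Write g(n) = an^3 + bn^2 + cn + d. Substituting each data point gives a linear system:
  27a + 9b + 3c + d = 99
  64a + 16b + 4c + d = 218
  216a + 36b + 6c + d = 696
  343a + 49b + 7c + d = 1091
Solving the system yields a = 3, b = 1, c = 1, d = 6.
So g(n) = 3n^3 + n^2 + n + 6.
Then g(5) = 411.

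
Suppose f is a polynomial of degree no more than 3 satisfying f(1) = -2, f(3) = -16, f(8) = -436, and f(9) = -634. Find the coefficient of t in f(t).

2

Write f(t) = at^3 + bt^2 + ct + d. Substituting each data point gives a linear system:
  a + b + c + d = -2
  27a + 9b + 3c + d = -16
  512a + 64b + 8c + d = -436
  729a + 81b + 9c + d = -634
Solving the system yields a = -1, b = 1, c = 2, d = -4.
So f(t) = -t^3 + t^2 + 2t - 4.
The coefficient of t is 2.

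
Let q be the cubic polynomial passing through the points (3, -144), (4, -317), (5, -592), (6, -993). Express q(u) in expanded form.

Write q(u) = au^3 + bu^2 + cu + d. Substituting each data point gives a linear system:
  27a + 9b + 3c + d = -144
  64a + 16b + 4c + d = -317
  125a + 25b + 5c + d = -592
  216a + 36b + 6c + d = -993
Solving the system yields a = -4, b = -3, c = -4, d = 3.
So q(u) = -4u³ - 3u² - 4u + 3.
Check: q(4) = -317. ✓

q(u) = -4u^3 - 3u^2 - 4u + 3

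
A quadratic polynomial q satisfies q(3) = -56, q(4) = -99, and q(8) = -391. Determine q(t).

q(t) = -6t^2 - t + 1

Using the Lagrange interpolation formula with nodes 3, 4, 8:
  L_0(t) = (t - 4)(t - 8) / 5
  L_1(t) = (t - 3)(t - 8) / -4
  L_2(t) = (t - 3)(t - 4) / 20
Then q(t) = -56·L_0(t) - 99·L_1(t) - 391·L_2(t).
Expanding and collecting terms gives q(t) = -6t^2 - t + 1.
Check: q(3) = -56. ✓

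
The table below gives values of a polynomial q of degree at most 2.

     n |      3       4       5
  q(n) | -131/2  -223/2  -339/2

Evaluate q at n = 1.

Using the Lagrange interpolation formula with nodes 3, 4, 5:
  L_0(n) = (n - 4)(n - 5) / 2
  L_1(n) = (n - 3)(n - 5) / -1
  L_2(n) = (n - 3)(n - 4) / 2
Then q(n) = -131/2·L_0(n) - 223/2·L_1(n) - 339/2·L_2(n).
Expanding and collecting terms gives q(n) = -6n^2 - 4n + 1/2.
Evaluating at n = 1: q(1) = -19/2.

-19/2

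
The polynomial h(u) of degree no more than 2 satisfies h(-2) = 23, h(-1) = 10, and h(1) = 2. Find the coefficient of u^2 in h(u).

3

Write h(u) = au^2 + bu + c. Substituting each data point gives a linear system:
  4a - 2b + c = 23
  a - b + c = 10
  a + b + c = 2
Solving the system yields a = 3, b = -4, c = 3.
So h(u) = 3u^2 - 4u + 3.
The leading coefficient is 3.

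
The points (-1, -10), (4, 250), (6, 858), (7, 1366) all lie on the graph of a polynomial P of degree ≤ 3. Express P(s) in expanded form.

P(s) = 4s^3 - 6

Write P(s) = as^3 + bs^2 + cs + d. Substituting each data point gives a linear system:
  -a + b - c + d = -10
  64a + 16b + 4c + d = 250
  216a + 36b + 6c + d = 858
  343a + 49b + 7c + d = 1366
Solving the system yields a = 4, b = 0, c = 0, d = -6.
So P(s) = 4s^3 - 6.
Check: P(7) = 1366. ✓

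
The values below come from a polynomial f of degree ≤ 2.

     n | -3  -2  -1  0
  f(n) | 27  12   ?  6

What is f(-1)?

5

The 3 known points determine the degree-2 polynomial uniquely.
Write f(n) = an^2 + bn + c. Substituting each data point gives a linear system:
  9a - 3b + c = 27
  4a - 2b + c = 12
  c = 6
Solving the system yields a = 4, b = 5, c = 6.
So f(n) = 4n^2 + 5n + 6.
Then f(-1) = 5.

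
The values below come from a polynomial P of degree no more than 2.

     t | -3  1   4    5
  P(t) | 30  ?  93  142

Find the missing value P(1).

The 3 known points determine the degree-2 polynomial uniquely.
Write P(t) = at^2 + bt + c. Substituting each data point gives a linear system:
  9a - 3b + c = 30
  16a + 4b + c = 93
  25a + 5b + c = 142
Solving the system yields a = 5, b = 4, c = -3.
So P(t) = 5t² + 4t - 3.
Then P(1) = 6.

6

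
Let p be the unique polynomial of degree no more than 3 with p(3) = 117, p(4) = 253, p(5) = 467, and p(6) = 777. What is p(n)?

p(n) = 3n^3 + 3n^2 + 4n - 3

Write p(n) = an^3 + bn^2 + cn + d. Substituting each data point gives a linear system:
  27a + 9b + 3c + d = 117
  64a + 16b + 4c + d = 253
  125a + 25b + 5c + d = 467
  216a + 36b + 6c + d = 777
Solving the system yields a = 3, b = 3, c = 4, d = -3.
So p(n) = 3n³ + 3n² + 4n - 3.
Check: p(6) = 777. ✓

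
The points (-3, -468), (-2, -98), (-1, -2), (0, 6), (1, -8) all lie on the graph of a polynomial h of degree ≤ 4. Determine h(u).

Write h(u) = au^4 + bu^3 + cu^2 + du + e. Substituting each data point gives a linear system:
  81a - 27b + 9c - 3d + e = -468
  16a - 8b + 4c - 2d + e = -98
  a - b + c - d + e = -2
  e = 6
  a + b + c + d + e = -8
Solving the system yields a = -5, b = 1, c = -6, d = -4, e = 6.
So h(u) = -5u^4 + u^3 - 6u^2 - 4u + 6.
Check: h(0) = 6. ✓

h(u) = -5u^4 + u^3 - 6u^2 - 4u + 6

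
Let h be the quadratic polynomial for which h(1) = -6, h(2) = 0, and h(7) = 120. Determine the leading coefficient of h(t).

3

Write h(t) = at^2 + bt + c. Substituting each data point gives a linear system:
  a + b + c = -6
  4a + 2b + c = 0
  49a + 7b + c = 120
Solving the system yields a = 3, b = -3, c = -6.
So h(t) = 3t^2 - 3t - 6.
The leading coefficient is 3.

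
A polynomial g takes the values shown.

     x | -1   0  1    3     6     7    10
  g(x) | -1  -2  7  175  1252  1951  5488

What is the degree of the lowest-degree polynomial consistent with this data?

3

Divided differences on the nodes -1, 0, 1, 3, 6, 7, 10:
  order 0: -1  -2  7  175  1252  1951  5488
  order 1: -1  9  84  359  699  1179
  order 2: 5  25  55  85  120
  order 3: 5  5  5  5
  order 4: 0  0  0
  order 5: 0  0
  order 6: 0
The order-3 divided differences are all 5 (nonzero) and every higher order vanishes, so the data lies on a polynomial of degree exactly 3.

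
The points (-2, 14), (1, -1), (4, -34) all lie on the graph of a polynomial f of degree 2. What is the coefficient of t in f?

-6

Write f(t) = at^2 + bt + c. Substituting each data point gives a linear system:
  4a - 2b + c = 14
  a + b + c = -1
  16a + 4b + c = -34
Solving the system yields a = -1, b = -6, c = 6.
So f(t) = -t^2 - 6t + 6.
The coefficient of t is -6.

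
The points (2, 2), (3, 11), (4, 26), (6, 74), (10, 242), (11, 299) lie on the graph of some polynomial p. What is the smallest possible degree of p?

Divided differences on the nodes 2, 3, 4, 6, 10, 11:
  order 0: 2  11  26  74  242  299
  order 1: 9  15  24  42  57
  order 2: 3  3  3  3
  order 3: 0  0  0
  order 4: 0  0
  order 5: 0
The order-2 divided differences are all 3 (nonzero) and every higher order vanishes, so the data lies on a polynomial of degree exactly 2.

2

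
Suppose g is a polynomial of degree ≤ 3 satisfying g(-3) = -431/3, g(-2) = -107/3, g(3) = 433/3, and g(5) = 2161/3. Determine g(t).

Write g(t) = at^3 + bt^2 + ct + d. Substituting each data point gives a linear system:
  -27a + 9b - 3c + d = -431/3
  -8a + 4b - 2c + d = -107/3
  27a + 9b + 3c + d = 433/3
  125a + 25b + 5c + d = 2161/3
Solving the system yields a = 6, b = 0, c = -6, d = 1/3.
So g(t) = 6t^3 - 6t + 1/3.
Check: g(-3) = -431/3. ✓

g(t) = 6t^3 - 6t + 1/3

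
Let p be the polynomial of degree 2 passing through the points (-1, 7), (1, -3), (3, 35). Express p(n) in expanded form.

p(n) = 6n^2 - 5n - 4

Write p(n) = an^2 + bn + c. Substituting each data point gives a linear system:
  a - b + c = 7
  a + b + c = -3
  9a + 3b + c = 35
Solving the system yields a = 6, b = -5, c = -4.
So p(n) = 6n^2 - 5n - 4.
Check: p(1) = -3. ✓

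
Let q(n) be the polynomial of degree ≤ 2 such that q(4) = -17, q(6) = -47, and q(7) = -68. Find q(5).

-30

Write q(n) = an^2 + bn + c. Substituting each data point gives a linear system:
  16a + 4b + c = -17
  36a + 6b + c = -47
  49a + 7b + c = -68
Solving the system yields a = -2, b = 5, c = -5.
So q(n) = -2n^2 + 5n - 5.
Then q(5) = -30.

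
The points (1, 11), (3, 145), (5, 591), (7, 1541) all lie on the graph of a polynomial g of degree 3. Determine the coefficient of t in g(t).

Write g(t) = at^3 + bt^2 + ct + d. Substituting each data point gives a linear system:
  a + b + c + d = 11
  27a + 9b + 3c + d = 145
  125a + 25b + 5c + d = 591
  343a + 49b + 7c + d = 1541
Solving the system yields a = 4, b = 3, c = 3, d = 1.
So g(t) = 4t^3 + 3t^2 + 3t + 1.
The coefficient of t is 3.

3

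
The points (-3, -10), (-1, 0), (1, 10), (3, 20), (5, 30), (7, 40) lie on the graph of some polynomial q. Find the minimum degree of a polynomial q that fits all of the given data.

1

Forward differences of the values at x = -3, -1, 1, 3, 5, 7:
  q  : -10  0  10  20  30  40
  Δ  : 10  10  10  10  10
  Δ^2: 0  0  0  0
  Δ^3: 0  0  0
  Δ^4: 0  0
  Δ^5: 0
The first differences are constant (10) and nonzero, while all higher differences vanish, so the minimal degree is 1.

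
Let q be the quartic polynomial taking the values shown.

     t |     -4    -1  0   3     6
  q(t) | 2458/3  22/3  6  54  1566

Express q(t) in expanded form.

q(t) = 2t^4 - 5t^3 + (1/3)t^2 + 6t + 6

Write q(t) = at^4 + bt^3 + ct^2 + dt + e. Substituting each data point gives a linear system:
  256a - 64b + 16c - 4d + e = 2458/3
  a - b + c - d + e = 22/3
  e = 6
  81a + 27b + 9c + 3d + e = 54
  1296a + 216b + 36c + 6d + e = 1566
Solving the system yields a = 2, b = -5, c = 1/3, d = 6, e = 6.
So q(t) = 2t^4 - 5t^3 + (1/3)t^2 + 6t + 6.
Check: q(3) = 54. ✓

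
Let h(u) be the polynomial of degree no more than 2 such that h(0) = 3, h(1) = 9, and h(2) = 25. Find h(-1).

7

Write h(u) = au^2 + bu + c. Substituting each data point gives a linear system:
  c = 3
  a + b + c = 9
  4a + 2b + c = 25
Solving the system yields a = 5, b = 1, c = 3.
So h(u) = 5u^2 + u + 3.
Then h(-1) = 7.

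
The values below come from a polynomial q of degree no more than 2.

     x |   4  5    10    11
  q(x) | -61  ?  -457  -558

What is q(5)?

The 3 known points determine the degree-2 polynomial uniquely.
Write q(x) = ax^2 + bx + c. Substituting each data point gives a linear system:
  16a + 4b + c = -61
  100a + 10b + c = -457
  121a + 11b + c = -558
Solving the system yields a = -5, b = 4, c = 3.
So q(x) = -5x^2 + 4x + 3.
Then q(5) = -102.

-102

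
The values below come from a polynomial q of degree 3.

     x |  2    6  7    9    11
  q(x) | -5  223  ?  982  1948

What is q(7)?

The 4 known points determine the degree-3 polynomial uniquely.
Write q(x) = ax^3 + bx^2 + cx + d. Substituting each data point gives a linear system:
  8a + 4b + 2c + d = -5
  216a + 36b + 6c + d = 223
  729a + 81b + 9c + d = 982
  1331a + 121b + 11c + d = 1948
Solving the system yields a = 2, b = -6, c = 1, d = 1.
So q(x) = 2x^3 - 6x^2 + x + 1.
Then q(7) = 400.

400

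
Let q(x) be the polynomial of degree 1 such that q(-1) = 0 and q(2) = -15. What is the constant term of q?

-5

Write q(x) = ax + b. Substituting each data point gives a linear system:
  -a + b = 0
  2a + b = -15
Solving the system yields a = -5, b = -5.
So q(x) = -5x - 5.
The constant term is -5.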